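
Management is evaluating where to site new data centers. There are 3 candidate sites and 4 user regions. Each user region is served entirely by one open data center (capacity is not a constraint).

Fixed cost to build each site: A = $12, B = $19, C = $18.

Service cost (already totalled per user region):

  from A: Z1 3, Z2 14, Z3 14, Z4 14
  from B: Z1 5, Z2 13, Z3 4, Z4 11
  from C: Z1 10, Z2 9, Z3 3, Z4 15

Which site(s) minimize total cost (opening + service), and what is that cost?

Open B only; minimum total cost 52.

For any fixed open set, each user region goes to its cheapest open site; total = fixed + service.
{B}: Z1→B 5, Z2→B 13, Z3→B 4, Z4→B 11. Service 33; fixed 19; total 52.
{C}: Z1→C 10, Z2→C 9, Z3→C 3, Z4→C 15. Service 37; fixed 18; total 55.
{A}: service 45 + fixed 12 = 57
{A, B, C}: service 26 + fixed 49 = 75
No other subset beats 52.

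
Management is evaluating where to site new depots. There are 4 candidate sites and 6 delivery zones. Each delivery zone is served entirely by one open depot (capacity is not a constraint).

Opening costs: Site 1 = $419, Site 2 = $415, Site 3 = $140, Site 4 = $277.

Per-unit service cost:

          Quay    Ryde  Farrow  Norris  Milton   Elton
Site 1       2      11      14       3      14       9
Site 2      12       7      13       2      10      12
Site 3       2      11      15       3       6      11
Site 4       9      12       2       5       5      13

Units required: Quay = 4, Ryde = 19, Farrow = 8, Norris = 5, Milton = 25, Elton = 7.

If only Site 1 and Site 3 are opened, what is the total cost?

Each delivery zone is assigned to its cheapest site among the open ones.
{Site 1, Site 3}: Quay→Site 1 2·4=8, Ryde→Site 1 11·19=209, Farrow→Site 1 14·8=112, Norris→Site 1 3·5=15, Milton→Site 3 6·25=150, Elton→Site 1 9·7=63. Service 557; fixed 559; total 1116.

Total cost: 1116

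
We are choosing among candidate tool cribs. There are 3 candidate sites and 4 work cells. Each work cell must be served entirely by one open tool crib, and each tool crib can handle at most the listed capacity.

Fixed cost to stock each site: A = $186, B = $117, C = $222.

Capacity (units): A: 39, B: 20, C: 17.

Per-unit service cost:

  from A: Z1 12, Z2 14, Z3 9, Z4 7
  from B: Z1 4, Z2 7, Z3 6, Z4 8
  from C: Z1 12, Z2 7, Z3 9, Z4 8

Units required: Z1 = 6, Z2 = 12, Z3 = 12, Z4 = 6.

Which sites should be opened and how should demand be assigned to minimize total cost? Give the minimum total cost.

Minimum total cost: 561

Open {A, B}: Z1→B 4·6=24, Z2→B 7·12=84, Z3→A 9·12=108, Z4→A 7·6=42.
Loads: A carries 18/39, B carries 18/20. Service 258; fixed 303; total 561.
Next best feasible plan costs 576.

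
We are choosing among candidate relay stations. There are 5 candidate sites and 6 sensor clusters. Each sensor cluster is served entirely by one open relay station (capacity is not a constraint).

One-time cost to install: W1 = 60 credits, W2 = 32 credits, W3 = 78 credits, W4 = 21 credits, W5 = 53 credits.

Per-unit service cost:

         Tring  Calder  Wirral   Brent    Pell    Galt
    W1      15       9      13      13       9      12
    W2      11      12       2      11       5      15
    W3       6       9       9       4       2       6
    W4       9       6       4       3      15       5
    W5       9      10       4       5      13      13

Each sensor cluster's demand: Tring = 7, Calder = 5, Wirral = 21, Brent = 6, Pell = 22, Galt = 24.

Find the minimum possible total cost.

For any fixed open set, each sensor cluster goes to its cheapest open site; total = fixed + service.
{W2, W3, W4}: Tring→W3 6·7=42, Calder→W4 6·5=30, Wirral→W2 2·21=42, Brent→W4 3·6=18, Pell→W3 2·22=44, Galt→W4 5·24=120. Service 296; fixed 131; total 427.
{W2, W4}: service 383 + fixed 53 = 436
{W3, W4}: service 338 + fixed 99 = 437
{W1, W2, W3, W4, W5}: service 296 + fixed 244 = 540
No other subset beats 427.

Minimum total cost: 427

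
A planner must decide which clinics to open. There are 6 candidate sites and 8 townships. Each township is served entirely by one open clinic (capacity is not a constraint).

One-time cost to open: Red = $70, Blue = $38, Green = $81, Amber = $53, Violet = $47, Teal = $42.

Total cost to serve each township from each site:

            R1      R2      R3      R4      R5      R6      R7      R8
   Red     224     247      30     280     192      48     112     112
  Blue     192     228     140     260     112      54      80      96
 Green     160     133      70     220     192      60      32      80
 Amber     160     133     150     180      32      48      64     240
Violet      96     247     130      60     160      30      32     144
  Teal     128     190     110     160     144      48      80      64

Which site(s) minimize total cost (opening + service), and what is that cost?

Open Red, Amber, Violet and Teal; minimum total cost 689.

For any fixed open set, each township goes to its cheapest open site; total = fixed + service.
{Red, Amber, Violet, Teal}: R1→Violet 96, R2→Amber 133, R3→Red 30, R4→Violet 60, R5→Amber 32, R6→Violet 30, R7→Violet 32, R8→Teal 64. Service 477; fixed 212; total 689.
{Red, Amber, Violet}: service 525 + fixed 170 = 695
{Amber, Violet, Teal}: R1→Violet 96, R2→Amber 133, R3→Teal 110, R4→Violet 60, R5→Amber 32, R6→Violet 30, R7→Violet 32, R8→Teal 64. Service 557; fixed 142; total 699.
{Red, Blue, Green, Amber, Violet, Teal}: R1→Violet 96, R2→Green 133, R3→Red 30, R4→Violet 60, R5→Amber 32, R6→Violet 30, R7→Green 32, R8→Teal 64. Service 477; fixed 331; total 808.
No other subset beats 689.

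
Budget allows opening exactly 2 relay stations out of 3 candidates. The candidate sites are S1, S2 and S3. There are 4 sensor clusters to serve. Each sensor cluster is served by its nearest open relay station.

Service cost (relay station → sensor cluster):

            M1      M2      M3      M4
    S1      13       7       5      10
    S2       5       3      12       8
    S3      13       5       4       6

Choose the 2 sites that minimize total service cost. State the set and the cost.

Choose S2 and S3; total service cost 18.

With exactly 2 open, each sensor cluster uses its cheapest among the chosen.
{S2, S3}: M1→S2 5, M2→S2 3, M3→S3 4, M4→S3 6. Service cost 18.
{S1, S2}: service cost 21
{S1, S3}: service cost 28
Among all 3 size-2 choices, {S2, S3} is lowest.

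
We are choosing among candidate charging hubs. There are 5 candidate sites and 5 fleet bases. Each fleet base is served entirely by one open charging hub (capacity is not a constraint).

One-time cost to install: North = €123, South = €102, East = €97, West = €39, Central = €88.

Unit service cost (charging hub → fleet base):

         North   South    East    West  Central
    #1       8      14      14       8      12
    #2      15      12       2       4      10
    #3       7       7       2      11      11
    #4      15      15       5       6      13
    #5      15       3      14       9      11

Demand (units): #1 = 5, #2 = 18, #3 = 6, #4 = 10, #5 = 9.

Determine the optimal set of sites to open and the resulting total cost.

For any fixed open set, each fleet base goes to its cheapest open site; total = fixed + service.
{East, West}: #1→West 8·5=40, #2→East 2·18=36, #3→East 2·6=12, #4→East 5·10=50, #5→West 9·9=81. Service 219; fixed 136; total 355.
{West}: service 319 + fixed 39 = 358
{South, West}: service 241 + fixed 141 = 382
{North, South, East, West, Central}: service 165 + fixed 449 = 614
No other subset beats 355.

Open East and West; minimum total cost 355.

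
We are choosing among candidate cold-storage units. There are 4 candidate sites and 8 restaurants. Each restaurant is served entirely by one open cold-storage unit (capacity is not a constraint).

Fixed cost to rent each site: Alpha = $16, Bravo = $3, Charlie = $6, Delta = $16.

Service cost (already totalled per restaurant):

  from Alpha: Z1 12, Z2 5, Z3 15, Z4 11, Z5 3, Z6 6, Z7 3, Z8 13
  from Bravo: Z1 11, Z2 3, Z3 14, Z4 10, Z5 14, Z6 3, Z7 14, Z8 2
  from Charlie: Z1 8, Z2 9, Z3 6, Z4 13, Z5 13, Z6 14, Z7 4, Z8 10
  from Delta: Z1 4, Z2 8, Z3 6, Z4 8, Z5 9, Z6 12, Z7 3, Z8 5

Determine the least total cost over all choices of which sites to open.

For any fixed open set, each restaurant goes to its cheapest open site; total = fixed + service.
{Bravo, Delta}: Z1→Delta 4, Z2→Bravo 3, Z3→Delta 6, Z4→Delta 8, Z5→Delta 9, Z6→Bravo 3, Z7→Delta 3, Z8→Bravo 2. Service 38; fixed 19; total 57.
{Bravo, Charlie}: service 49 + fixed 9 = 58
{Alpha, Bravo, Charlie}: service 38 + fixed 25 = 63
{Alpha, Bravo, Charlie, Delta}: Z1→Delta 4, Z2→Bravo 3, Z3→Charlie 6, Z4→Delta 8, Z5→Alpha 3, Z6→Bravo 3, Z7→Alpha 3, Z8→Bravo 2. Service 32; fixed 41; total 73.
No other subset beats 57.

Minimum total cost: 57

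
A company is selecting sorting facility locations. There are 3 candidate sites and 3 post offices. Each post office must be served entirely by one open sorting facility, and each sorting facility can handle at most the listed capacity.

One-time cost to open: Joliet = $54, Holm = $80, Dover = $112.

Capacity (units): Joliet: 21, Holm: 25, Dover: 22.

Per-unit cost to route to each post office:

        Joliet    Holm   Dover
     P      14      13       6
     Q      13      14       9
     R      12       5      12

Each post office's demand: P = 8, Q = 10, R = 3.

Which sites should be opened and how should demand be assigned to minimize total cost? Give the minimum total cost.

Open {Dover}: P→Dover 6·8=48, Q→Dover 9·10=90, R→Dover 12·3=36.
Loads: Dover carries 21/22. Service 174; fixed 112; total 286.
Next best feasible plan costs 332.

Minimum total cost: 286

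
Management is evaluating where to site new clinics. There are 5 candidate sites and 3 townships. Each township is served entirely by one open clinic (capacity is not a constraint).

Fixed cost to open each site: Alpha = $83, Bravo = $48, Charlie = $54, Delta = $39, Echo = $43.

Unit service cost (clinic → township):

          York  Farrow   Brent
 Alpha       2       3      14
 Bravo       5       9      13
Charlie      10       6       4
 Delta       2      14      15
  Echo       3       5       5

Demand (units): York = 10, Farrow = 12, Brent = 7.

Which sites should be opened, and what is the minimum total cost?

Open Echo only; minimum total cost 168.

For any fixed open set, each township goes to its cheapest open site; total = fixed + service.
{Echo}: York→Echo 3·10=30, Farrow→Echo 5·12=60, Brent→Echo 5·7=35. Service 125; fixed 43; total 168.
{Delta, Echo}: service 115 + fixed 82 = 197
{Charlie, Delta}: York→Delta 2·10=20, Farrow→Charlie 6·12=72, Brent→Charlie 4·7=28. Service 120; fixed 93; total 213.
{Alpha, Bravo, Charlie, Delta, Echo}: service 84 + fixed 267 = 351
No other subset beats 168.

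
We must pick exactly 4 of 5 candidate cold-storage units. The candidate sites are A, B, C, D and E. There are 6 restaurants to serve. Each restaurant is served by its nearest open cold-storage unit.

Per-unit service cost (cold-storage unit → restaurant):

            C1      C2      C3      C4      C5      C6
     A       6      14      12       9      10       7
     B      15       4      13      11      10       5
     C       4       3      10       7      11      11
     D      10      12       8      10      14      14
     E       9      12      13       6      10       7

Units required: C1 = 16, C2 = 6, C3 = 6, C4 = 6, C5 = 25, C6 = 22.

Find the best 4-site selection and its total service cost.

Choose B, C, D and E; total service cost 526.

With exactly 4 open, each restaurant uses its cheapest among the chosen.
{B, C, D, E}: C1→C 4·16=64, C2→C 3·6=18, C3→D 8·6=48, C4→E 6·6=36, C5→B 10·25=250, C6→B 5·22=110. Service cost 526.
{A, B, C, D}: service cost 532
{A, B, C, E}: service cost 538
Among all 5 size-4 choices, {B, C, D, E} is lowest.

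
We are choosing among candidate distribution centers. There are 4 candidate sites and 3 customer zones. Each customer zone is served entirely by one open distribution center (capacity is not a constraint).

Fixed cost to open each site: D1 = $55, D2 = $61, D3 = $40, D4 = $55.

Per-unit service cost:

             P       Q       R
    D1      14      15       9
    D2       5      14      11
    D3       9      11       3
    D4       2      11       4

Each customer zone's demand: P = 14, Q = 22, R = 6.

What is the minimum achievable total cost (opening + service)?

For any fixed open set, each customer zone goes to its cheapest open site; total = fixed + service.
{D4}: P→D4 2·14=28, Q→D4 11·22=242, R→D4 4·6=24. Service 294; fixed 55; total 349.
{D3, D4}: P→D4 2·14=28, Q→D3 11·22=242, R→D3 3·6=18. Service 288; fixed 95; total 383.
{D1, D4}: service 294 + fixed 110 = 404
{D1, D2, D3, D4}: P→D4 2·14=28, Q→D3 11·22=242, R→D3 3·6=18. Service 288; fixed 211; total 499.
No other subset beats 349.

Minimum total cost: 349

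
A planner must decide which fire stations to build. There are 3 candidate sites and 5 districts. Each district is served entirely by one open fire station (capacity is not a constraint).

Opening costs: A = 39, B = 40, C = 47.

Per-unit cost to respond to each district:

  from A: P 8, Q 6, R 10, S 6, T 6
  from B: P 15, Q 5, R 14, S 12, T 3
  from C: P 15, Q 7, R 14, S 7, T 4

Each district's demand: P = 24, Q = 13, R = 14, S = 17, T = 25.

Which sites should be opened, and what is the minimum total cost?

For any fixed open set, each district goes to its cheapest open site; total = fixed + service.
{A, B}: P→A 8·24=192, Q→B 5·13=65, R→A 10·14=140, S→A 6·17=102, T→B 3·25=75. Service 574; fixed 79; total 653.
{A, C}: service 612 + fixed 86 = 698
{A, B, C}: service 574 + fixed 126 = 700
{A}: service 662 + fixed 39 = 701
No other subset beats 653.

Open A and B; minimum total cost 653.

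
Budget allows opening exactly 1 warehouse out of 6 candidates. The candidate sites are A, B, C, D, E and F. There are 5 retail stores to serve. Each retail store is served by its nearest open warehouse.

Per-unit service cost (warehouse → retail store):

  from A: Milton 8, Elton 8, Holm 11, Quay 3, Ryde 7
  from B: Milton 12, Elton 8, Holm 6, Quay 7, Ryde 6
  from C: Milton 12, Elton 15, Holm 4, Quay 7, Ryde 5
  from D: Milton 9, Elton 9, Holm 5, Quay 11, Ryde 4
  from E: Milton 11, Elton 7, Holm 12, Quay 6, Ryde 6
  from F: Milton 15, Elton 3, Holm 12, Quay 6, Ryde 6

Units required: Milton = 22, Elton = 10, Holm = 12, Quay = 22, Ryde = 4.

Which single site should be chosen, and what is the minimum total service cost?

With exactly 1 open, each retail store uses its cheapest among the chosen.
{A}: Milton→A 8·22=176, Elton→A 8·10=80, Holm→A 11·12=132, Quay→A 3·22=66, Ryde→A 7·4=28. Service cost 482.
{B}: service cost 594
{D}: service cost 606
Among all 6 size-1 choices, {A} is lowest.

Choose A only; total service cost 482.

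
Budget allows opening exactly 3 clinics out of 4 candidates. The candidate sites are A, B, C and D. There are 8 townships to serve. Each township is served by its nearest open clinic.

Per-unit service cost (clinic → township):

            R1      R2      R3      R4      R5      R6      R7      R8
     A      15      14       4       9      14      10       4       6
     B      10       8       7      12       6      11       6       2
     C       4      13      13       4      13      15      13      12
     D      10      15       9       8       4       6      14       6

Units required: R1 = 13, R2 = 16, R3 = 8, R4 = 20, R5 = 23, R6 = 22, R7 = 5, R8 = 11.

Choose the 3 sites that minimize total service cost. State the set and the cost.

With exactly 3 open, each township uses its cheapest among the chosen.
{B, C, D}: R1→C 4·13=52, R2→B 8·16=128, R3→B 7·8=56, R4→C 4·20=80, R5→D 4·23=92, R6→D 6·22=132, R7→B 6·5=30, R8→B 2·11=22. Service cost 592.
{A, C, D}: service cost 682
{A, B, C}: service cost 692
Among all 4 size-3 choices, {B, C, D} is lowest.

Choose B, C and D; total service cost 592.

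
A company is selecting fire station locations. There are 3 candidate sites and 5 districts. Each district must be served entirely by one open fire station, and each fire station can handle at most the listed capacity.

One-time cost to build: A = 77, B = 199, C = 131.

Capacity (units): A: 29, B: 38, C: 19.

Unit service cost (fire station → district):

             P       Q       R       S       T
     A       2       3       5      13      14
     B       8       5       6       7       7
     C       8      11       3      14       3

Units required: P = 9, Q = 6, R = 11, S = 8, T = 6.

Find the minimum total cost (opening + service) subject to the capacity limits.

Minimum total cost: 399

Open {A, C}: P→A 2·9=18, Q→A 3·6=18, R→C 3·11=33, S→A 13·8=104, T→C 3·6=18.
Loads: A carries 23/29, C carries 17/19. Service 191; fixed 208; total 399.
Next best feasible plan costs 429.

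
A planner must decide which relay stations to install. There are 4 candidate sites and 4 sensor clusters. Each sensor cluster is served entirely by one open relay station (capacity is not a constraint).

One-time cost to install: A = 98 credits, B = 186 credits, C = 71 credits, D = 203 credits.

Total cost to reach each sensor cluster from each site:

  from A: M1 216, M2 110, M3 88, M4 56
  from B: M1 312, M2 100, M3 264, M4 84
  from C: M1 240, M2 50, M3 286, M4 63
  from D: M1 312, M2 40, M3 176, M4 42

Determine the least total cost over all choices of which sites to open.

For any fixed open set, each sensor cluster goes to its cheapest open site; total = fixed + service.
{A}: M1→A 216, M2→A 110, M3→A 88, M4→A 56. Service 470; fixed 98; total 568.
{A, C}: M1→A 216, M2→C 50, M3→A 88, M4→A 56. Service 410; fixed 169; total 579.
{A, D}: service 386 + fixed 301 = 687
{A, B, C, D}: service 386 + fixed 558 = 944
No other subset beats 568.

Minimum total cost: 568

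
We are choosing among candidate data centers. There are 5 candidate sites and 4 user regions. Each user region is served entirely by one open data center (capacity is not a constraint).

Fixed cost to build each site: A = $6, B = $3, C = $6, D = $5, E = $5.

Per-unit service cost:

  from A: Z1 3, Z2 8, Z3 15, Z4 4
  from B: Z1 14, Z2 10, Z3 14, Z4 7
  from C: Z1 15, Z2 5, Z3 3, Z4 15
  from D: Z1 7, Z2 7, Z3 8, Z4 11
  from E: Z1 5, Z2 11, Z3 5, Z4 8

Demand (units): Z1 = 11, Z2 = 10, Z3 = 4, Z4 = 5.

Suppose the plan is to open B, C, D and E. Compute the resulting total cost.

Each user region is assigned to its cheapest site among the open ones.
{B, C, D, E}: Z1→E 5·11=55, Z2→C 5·10=50, Z3→C 3·4=12, Z4→B 7·5=35. Service 152; fixed 19; total 171.

Total cost: 171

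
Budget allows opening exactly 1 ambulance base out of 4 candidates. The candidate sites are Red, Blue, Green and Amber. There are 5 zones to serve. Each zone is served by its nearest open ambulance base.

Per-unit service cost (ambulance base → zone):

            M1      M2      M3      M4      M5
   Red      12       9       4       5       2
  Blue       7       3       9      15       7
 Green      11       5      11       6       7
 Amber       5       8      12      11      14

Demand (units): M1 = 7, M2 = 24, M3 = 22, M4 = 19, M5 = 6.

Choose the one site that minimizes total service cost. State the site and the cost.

Choose Red only; total service cost 495.

With exactly 1 open, each zone uses its cheapest among the chosen.
{Red}: M1→Red 12·7=84, M2→Red 9·24=216, M3→Red 4·22=88, M4→Red 5·19=95, M5→Red 2·6=12. Service cost 495.
{Green}: service cost 595
{Blue}: service cost 646
Among all 4 size-1 choices, {Red} is lowest.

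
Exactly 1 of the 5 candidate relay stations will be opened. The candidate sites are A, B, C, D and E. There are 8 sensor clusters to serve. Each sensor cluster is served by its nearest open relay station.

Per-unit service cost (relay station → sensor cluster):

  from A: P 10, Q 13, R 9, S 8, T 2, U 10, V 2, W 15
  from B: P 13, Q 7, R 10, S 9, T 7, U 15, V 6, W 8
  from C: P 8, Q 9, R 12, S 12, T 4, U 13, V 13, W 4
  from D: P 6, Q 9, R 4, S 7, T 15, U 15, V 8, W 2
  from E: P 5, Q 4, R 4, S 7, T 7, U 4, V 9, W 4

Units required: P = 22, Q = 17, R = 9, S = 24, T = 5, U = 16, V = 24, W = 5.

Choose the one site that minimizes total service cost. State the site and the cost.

With exactly 1 open, each sensor cluster uses its cheapest among the chosen.
{E}: P→E 5·22=110, Q→E 4·17=68, R→E 4·9=36, S→E 7·24=168, T→E 7·5=35, U→E 4·16=64, V→E 9·24=216, W→E 4·5=20. Service cost 717.
{D}: service cost 1006
{A}: service cost 1007
Among all 5 size-1 choices, {E} is lowest.

Choose E only; total service cost 717.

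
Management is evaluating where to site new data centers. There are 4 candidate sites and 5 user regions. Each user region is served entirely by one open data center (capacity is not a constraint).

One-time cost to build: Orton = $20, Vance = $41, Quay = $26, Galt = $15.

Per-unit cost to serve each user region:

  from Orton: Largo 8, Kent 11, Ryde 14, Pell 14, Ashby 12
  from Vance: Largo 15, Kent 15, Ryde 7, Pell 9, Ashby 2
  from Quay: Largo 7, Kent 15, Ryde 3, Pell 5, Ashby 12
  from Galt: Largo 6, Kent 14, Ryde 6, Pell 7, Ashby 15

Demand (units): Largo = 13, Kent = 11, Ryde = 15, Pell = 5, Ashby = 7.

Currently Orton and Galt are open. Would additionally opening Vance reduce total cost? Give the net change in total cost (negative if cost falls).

Yes — net change −29 (cost falls by 29).

Current service cost with {Orton, Galt}: 408.
Adding Vance: each user region re-picks its cheapest; new service cost 338, saving 70.
Extra fixed cost: 41. Net change = 41 − 70 = -29.
(Totals: 443 → 414.)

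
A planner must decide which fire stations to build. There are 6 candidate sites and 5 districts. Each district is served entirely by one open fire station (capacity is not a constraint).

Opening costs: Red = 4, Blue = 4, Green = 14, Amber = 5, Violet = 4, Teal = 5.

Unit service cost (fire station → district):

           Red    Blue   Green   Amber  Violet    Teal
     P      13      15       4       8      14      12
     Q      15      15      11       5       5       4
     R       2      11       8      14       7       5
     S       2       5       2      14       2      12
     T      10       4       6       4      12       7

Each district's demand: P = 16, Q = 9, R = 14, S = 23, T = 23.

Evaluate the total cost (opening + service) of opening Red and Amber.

Total cost: 348

Each district is assigned to its cheapest site among the open ones.
{Red, Amber}: P→Amber 8·16=128, Q→Amber 5·9=45, R→Red 2·14=28, S→Red 2·23=46, T→Amber 4·23=92. Service 339; fixed 9; total 348.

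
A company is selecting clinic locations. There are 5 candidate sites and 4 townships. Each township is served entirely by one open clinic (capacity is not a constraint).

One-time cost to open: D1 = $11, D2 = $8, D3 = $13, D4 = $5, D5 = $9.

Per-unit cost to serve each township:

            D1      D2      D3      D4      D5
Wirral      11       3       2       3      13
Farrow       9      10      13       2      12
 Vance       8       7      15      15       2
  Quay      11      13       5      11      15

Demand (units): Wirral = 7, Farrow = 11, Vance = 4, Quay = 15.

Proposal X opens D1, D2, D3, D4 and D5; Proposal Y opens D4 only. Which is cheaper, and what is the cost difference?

Proposal X is cheaper by 108.

Proposal X: {D1, D2, D3, D4, D5}: Wirral→D3 2·7=14, Farrow→D4 2·11=22, Vance→D5 2·4=8, Quay→D3 5·15=75. Service 119; fixed 46; total 165.
Proposal Y: {D4}: Wirral→D4 3·7=21, Farrow→D4 2·11=22, Vance→D4 15·4=60, Quay→D4 11·15=165. Service 268; fixed 5; total 273.
Difference: |165 − 273| = 108.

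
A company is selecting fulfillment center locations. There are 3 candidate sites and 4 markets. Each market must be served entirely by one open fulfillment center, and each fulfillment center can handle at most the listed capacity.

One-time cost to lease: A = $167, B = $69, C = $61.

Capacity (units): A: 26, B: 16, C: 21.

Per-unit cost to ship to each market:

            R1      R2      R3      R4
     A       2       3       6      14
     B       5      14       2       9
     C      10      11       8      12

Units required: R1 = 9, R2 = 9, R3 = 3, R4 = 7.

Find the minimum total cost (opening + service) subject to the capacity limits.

Minimum total cost: 350

Open {A, B}: R1→A 2·9=18, R2→A 3·9=27, R3→B 2·3=6, R4→B 9·7=63.
Loads: A carries 18/26, B carries 10/16. Service 114; fixed 236; total 350.
Next best feasible plan costs 361.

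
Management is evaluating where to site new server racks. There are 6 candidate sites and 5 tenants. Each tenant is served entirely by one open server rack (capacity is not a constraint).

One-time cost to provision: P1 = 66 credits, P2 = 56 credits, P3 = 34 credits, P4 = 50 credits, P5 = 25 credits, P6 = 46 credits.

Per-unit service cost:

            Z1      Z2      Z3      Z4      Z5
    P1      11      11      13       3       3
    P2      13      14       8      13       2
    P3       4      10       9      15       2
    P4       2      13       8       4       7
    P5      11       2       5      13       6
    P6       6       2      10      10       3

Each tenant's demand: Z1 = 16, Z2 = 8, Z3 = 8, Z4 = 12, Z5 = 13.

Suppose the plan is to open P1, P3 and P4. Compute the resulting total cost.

Each tenant is assigned to its cheapest site among the open ones.
{P1, P3, P4}: Z1→P4 2·16=32, Z2→P3 10·8=80, Z3→P4 8·8=64, Z4→P1 3·12=36, Z5→P3 2·13=26. Service 238; fixed 150; total 388.

Total cost: 388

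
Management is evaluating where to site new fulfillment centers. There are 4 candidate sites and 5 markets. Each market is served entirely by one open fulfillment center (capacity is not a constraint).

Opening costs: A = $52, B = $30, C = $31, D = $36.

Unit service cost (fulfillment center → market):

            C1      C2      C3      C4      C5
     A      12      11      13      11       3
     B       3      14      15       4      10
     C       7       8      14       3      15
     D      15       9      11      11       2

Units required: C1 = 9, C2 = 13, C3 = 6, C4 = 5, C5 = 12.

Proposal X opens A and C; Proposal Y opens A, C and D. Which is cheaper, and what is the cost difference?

Proposal X is cheaper by 12.

Proposal X: {A, C}: C1→C 7·9=63, C2→C 8·13=104, C3→A 13·6=78, C4→C 3·5=15, C5→A 3·12=36. Service 296; fixed 83; total 379.
Proposal Y: {A, C, D}: C1→C 7·9=63, C2→C 8·13=104, C3→D 11·6=66, C4→C 3·5=15, C5→D 2·12=24. Service 272; fixed 119; total 391.
Difference: |379 − 391| = 12.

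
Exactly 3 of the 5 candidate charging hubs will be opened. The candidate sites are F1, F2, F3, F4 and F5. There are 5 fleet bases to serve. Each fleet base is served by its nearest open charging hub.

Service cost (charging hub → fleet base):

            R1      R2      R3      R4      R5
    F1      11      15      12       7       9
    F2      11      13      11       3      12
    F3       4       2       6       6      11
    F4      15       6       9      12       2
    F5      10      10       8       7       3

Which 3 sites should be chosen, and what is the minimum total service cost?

With exactly 3 open, each fleet base uses its cheapest among the chosen.
{F2, F3, F4}: R1→F3 4, R2→F3 2, R3→F3 6, R4→F2 3, R5→F4 2. Service cost 17.
{F2, F3, F5}: service cost 18
{F1, F3, F4}: service cost 20
Among all 10 size-3 choices, {F2, F3, F4} is lowest.

Choose F2, F3 and F4; total service cost 17.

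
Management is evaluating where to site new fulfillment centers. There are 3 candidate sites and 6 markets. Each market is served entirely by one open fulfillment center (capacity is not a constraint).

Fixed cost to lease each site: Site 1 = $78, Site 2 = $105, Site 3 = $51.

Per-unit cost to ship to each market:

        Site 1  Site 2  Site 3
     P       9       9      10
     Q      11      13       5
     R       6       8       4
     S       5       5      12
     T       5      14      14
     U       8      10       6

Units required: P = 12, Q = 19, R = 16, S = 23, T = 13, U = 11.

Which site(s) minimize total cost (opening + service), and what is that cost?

For any fixed open set, each market goes to its cheapest open site; total = fixed + service.
{Site 1, Site 3}: P→Site 1 9·12=108, Q→Site 3 5·19=95, R→Site 3 4·16=64, S→Site 1 5·23=115, T→Site 1 5·13=65, U→Site 3 6·11=66. Service 513; fixed 129; total 642.
{Site 1, Site 2, Site 3}: service 513 + fixed 234 = 747
{Site 1}: P→Site 1 9·12=108, Q→Site 1 11·19=209, R→Site 1 6·16=96, S→Site 1 5·23=115, T→Site 1 5·13=65, U→Site 1 8·11=88. Service 681; fixed 78; total 759.
{Site 3}: P→Site 3 10·12=120, Q→Site 3 5·19=95, R→Site 3 4·16=64, S→Site 3 12·23=276, T→Site 3 14·13=182, U→Site 3 6·11=66. Service 803; fixed 51; total 854.
No other subset beats 642.

Open Site 1 and Site 3; minimum total cost 642.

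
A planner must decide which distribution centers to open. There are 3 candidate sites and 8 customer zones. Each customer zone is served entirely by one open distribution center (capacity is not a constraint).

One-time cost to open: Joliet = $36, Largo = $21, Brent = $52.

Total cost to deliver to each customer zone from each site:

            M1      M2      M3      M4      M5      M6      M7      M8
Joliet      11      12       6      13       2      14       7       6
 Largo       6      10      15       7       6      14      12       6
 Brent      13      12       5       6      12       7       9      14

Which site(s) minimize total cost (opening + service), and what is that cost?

For any fixed open set, each customer zone goes to its cheapest open site; total = fixed + service.
{Largo}: M1→Largo 6, M2→Largo 10, M3→Largo 15, M4→Largo 7, M5→Largo 6, M6→Largo 14, M7→Largo 12, M8→Largo 6. Service 76; fixed 21; total 97.
{Joliet}: service 71 + fixed 36 = 107
{Joliet, Largo}: service 58 + fixed 57 = 115
{Joliet, Largo, Brent}: service 49 + fixed 109 = 158
No other subset beats 97.

Open Largo only; minimum total cost 97.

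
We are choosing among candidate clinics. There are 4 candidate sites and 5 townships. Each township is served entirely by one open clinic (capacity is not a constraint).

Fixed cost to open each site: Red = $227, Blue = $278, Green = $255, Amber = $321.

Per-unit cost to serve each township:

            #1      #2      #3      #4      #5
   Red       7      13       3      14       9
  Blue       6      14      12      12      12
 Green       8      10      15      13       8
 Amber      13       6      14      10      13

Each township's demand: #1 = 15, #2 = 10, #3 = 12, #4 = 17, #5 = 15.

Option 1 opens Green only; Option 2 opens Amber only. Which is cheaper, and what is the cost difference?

Option 1: {Green}: #1→Green 8·15=120, #2→Green 10·10=100, #3→Green 15·12=180, #4→Green 13·17=221, #5→Green 8·15=120. Service 741; fixed 255; total 996.
Option 2: {Amber}: #1→Amber 13·15=195, #2→Amber 6·10=60, #3→Amber 14·12=168, #4→Amber 10·17=170, #5→Amber 13·15=195. Service 788; fixed 321; total 1109.
Difference: |996 − 1109| = 113.

Option 1 is cheaper by 113.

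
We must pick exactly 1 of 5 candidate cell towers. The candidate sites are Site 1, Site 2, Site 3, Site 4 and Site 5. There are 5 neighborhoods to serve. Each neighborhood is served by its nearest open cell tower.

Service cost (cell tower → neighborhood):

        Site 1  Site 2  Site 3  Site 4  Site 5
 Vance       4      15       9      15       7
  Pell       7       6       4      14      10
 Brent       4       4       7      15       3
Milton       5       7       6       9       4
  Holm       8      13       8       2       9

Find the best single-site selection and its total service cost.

Choose Site 1 only; total service cost 28.

With exactly 1 open, each neighborhood uses its cheapest among the chosen.
{Site 1}: Vance→Site 1 4, Pell→Site 1 7, Brent→Site 1 4, Milton→Site 1 5, Holm→Site 1 8. Service cost 28.
{Site 5}: service cost 33
{Site 3}: service cost 34
Among all 5 size-1 choices, {Site 1} is lowest.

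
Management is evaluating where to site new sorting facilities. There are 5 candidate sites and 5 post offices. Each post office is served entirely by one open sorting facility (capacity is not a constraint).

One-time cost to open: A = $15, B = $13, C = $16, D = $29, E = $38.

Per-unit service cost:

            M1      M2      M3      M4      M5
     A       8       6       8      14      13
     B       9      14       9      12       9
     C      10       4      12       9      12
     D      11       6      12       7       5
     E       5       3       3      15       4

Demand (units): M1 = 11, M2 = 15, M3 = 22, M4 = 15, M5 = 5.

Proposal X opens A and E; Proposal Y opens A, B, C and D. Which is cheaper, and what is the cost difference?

Proposal X is cheaper by 78.

Proposal X: {A, E}: M1→E 5·11=55, M2→E 3·15=45, M3→E 3·22=66, M4→A 14·15=210, M5→E 4·5=20. Service 396; fixed 53; total 449.
Proposal Y: {A, B, C, D}: M1→A 8·11=88, M2→C 4·15=60, M3→A 8·22=176, M4→D 7·15=105, M5→D 5·5=25. Service 454; fixed 73; total 527.
Difference: |449 − 527| = 78.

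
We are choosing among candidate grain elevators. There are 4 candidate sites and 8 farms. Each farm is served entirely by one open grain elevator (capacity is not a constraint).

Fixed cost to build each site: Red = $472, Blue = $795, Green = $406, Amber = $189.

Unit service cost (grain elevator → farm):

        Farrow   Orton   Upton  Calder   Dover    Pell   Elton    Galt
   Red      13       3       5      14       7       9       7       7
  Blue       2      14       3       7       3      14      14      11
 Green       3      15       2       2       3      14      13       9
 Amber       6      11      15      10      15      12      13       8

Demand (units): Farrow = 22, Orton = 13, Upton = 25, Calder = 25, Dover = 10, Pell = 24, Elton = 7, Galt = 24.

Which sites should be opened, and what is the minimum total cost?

Open Green only; minimum total cost 1440.

For any fixed open set, each farm goes to its cheapest open site; total = fixed + service.
{Green}: Farrow→Green 3·22=66, Orton→Green 15·13=195, Upton→Green 2·25=50, Calder→Green 2·25=50, Dover→Green 3·10=30, Pell→Green 14·24=336, Elton→Green 13·7=91, Galt→Green 9·24=216. Service 1034; fixed 406; total 1440.
{Green, Amber}: service 910 + fixed 595 = 1505
{Red, Green}: Farrow→Green 3·22=66, Orton→Red 3·13=39, Upton→Green 2·25=50, Calder→Green 2·25=50, Dover→Green 3·10=30, Pell→Red 9·24=216, Elton→Red 7·7=49, Galt→Red 7·24=168. Service 668; fixed 878; total 1546.
{Red, Blue, Green, Amber}: service 646 + fixed 1862 = 2508
(All 15 nonempty subsets were checked; Green only is lowest.)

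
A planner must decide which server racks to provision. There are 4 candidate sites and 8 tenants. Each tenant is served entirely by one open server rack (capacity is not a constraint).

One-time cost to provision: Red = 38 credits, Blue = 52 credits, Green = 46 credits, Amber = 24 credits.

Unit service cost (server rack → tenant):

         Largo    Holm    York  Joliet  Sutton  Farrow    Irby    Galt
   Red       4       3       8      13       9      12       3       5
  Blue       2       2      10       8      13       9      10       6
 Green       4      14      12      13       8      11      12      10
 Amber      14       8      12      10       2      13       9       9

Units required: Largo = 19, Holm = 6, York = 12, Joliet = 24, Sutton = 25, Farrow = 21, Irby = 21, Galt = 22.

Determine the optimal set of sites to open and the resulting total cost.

For any fixed open set, each tenant goes to its cheapest open site; total = fixed + service.
{Red, Blue, Amber}: Largo→Blue 2·19=38, Holm→Blue 2·6=12, York→Red 8·12=96, Joliet→Blue 8·24=192, Sutton→Amber 2·25=50, Farrow→Blue 9·21=189, Irby→Red 3·21=63, Galt→Red 5·22=110. Service 750; fixed 114; total 864.
{Red, Blue, Green, Amber}: service 750 + fixed 160 = 910
{Red, Amber}: Largo→Red 4·19=76, Holm→Red 3·6=18, York→Red 8·12=96, Joliet→Amber 10·24=240, Sutton→Amber 2·25=50, Farrow→Red 12·21=252, Irby→Red 3·21=63, Galt→Red 5·22=110. Service 905; fixed 62; total 967.
{Amber}: service 1408 + fixed 24 = 1432
No other subset beats 864.

Open Red, Blue and Amber; minimum total cost 864.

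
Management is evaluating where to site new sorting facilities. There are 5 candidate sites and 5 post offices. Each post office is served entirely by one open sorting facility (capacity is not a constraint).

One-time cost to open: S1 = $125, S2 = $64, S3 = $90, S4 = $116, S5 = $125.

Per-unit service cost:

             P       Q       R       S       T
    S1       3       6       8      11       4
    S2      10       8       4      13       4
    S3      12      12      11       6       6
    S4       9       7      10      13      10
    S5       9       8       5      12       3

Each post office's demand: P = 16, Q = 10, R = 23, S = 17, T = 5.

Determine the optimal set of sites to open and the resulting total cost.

Open S1 and S2; minimum total cost 596.

For any fixed open set, each post office goes to its cheapest open site; total = fixed + service.
{S1, S2}: P→S1 3·16=48, Q→S1 6·10=60, R→S2 4·23=92, S→S1 11·17=187, T→S1 4·5=20. Service 407; fixed 189; total 596.
{S1, S2, S3}: service 322 + fixed 279 = 601
{S2, S3}: P→S2 10·16=160, Q→S2 8·10=80, R→S2 4·23=92, S→S3 6·17=102, T→S2 4·5=20. Service 454; fixed 154; total 608.
{S1, S2, S3, S4, S5}: service 317 + fixed 520 = 837
No other subset beats 596.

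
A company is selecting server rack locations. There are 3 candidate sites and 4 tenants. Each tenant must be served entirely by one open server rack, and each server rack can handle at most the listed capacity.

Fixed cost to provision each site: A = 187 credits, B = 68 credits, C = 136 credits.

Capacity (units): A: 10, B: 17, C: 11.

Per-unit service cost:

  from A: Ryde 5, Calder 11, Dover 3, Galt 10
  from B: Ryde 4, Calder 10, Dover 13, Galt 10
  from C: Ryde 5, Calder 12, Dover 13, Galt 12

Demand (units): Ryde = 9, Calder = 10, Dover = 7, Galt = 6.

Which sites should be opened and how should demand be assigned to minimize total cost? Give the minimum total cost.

Open {A, B, C}: Ryde→C 5·9=45, Calder→B 10·10=100, Dover→A 3·7=21, Galt→B 10·6=60.
Loads: A carries 7/10, B carries 16/17, C carries 9/11. Service 226; fixed 391; total 617.
Next best feasible plan costs 628.

Minimum total cost: 617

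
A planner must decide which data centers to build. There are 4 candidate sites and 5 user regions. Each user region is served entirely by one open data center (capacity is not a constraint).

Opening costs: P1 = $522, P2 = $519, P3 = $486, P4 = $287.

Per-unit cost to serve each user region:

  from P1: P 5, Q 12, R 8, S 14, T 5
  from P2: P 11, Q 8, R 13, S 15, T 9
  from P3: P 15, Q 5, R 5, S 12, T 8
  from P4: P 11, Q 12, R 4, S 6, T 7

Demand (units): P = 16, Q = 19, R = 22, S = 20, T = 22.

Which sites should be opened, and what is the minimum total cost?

For any fixed open set, each user region goes to its cheapest open site; total = fixed + service.
{P4}: P→P4 11·16=176, Q→P4 12·19=228, R→P4 4·22=88, S→P4 6·20=120, T→P4 7·22=154. Service 766; fixed 287; total 1053.
{P3}: service 861 + fixed 486 = 1347
{P1}: service 874 + fixed 522 = 1396
{P1, P2, P3, P4}: P→P1 5·16=80, Q→P3 5·19=95, R→P4 4·22=88, S→P4 6·20=120, T→P1 5·22=110. Service 493; fixed 1814; total 2307.
No other subset beats 1053.

Open P4 only; minimum total cost 1053.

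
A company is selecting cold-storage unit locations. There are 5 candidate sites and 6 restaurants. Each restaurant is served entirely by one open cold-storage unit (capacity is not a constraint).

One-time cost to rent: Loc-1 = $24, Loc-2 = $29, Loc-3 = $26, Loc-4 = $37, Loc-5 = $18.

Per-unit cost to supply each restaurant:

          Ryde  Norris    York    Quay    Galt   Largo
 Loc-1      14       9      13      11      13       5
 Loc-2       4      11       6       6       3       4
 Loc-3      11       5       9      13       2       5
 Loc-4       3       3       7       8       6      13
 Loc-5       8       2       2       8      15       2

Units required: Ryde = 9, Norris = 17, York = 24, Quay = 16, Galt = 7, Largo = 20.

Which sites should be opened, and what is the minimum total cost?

Open Loc-2 and Loc-5; minimum total cost 322.

For any fixed open set, each restaurant goes to its cheapest open site; total = fixed + service.
{Loc-2, Loc-5}: Ryde→Loc-2 4·9=36, Norris→Loc-5 2·17=34, York→Loc-5 2·24=48, Quay→Loc-2 6·16=96, Galt→Loc-2 3·7=21, Largo→Loc-5 2·20=40. Service 275; fixed 47; total 322.
{Loc-2, Loc-3, Loc-5}: service 268 + fixed 73 = 341
{Loc-1, Loc-2, Loc-5}: service 275 + fixed 71 = 346
{Loc-1, Loc-2, Loc-3, Loc-4, Loc-5}: Ryde→Loc-4 3·9=27, Norris→Loc-5 2·17=34, York→Loc-5 2·24=48, Quay→Loc-2 6·16=96, Galt→Loc-3 2·7=14, Largo→Loc-5 2·20=40. Service 259; fixed 134; total 393.
No other subset beats 322.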